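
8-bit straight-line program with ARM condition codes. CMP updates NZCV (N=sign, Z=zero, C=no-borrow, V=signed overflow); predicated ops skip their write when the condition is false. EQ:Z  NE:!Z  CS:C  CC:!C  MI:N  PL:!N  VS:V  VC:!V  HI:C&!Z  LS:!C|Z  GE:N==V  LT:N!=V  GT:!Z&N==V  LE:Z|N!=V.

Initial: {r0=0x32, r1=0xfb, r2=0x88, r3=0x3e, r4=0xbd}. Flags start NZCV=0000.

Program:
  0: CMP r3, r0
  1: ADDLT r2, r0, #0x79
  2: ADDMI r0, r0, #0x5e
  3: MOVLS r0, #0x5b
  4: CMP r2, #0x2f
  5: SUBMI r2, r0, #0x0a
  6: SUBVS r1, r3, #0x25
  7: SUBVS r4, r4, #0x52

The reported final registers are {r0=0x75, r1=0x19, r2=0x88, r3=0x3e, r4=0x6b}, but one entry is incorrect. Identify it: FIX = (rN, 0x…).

[0] flags=0010 → (cmp)
[1] flags=0010 LT?F → skip
[2] flags=0010 MI?F → skip
[3] flags=0010 LS?F → skip
[4] flags=0011 → (cmp)
[5] flags=0011 MI?F → skip
[6] flags=0011 VS?T → r1=0x19
[7] flags=0011 VS?T → r4=0x6b

FIX = (r0, 0x32)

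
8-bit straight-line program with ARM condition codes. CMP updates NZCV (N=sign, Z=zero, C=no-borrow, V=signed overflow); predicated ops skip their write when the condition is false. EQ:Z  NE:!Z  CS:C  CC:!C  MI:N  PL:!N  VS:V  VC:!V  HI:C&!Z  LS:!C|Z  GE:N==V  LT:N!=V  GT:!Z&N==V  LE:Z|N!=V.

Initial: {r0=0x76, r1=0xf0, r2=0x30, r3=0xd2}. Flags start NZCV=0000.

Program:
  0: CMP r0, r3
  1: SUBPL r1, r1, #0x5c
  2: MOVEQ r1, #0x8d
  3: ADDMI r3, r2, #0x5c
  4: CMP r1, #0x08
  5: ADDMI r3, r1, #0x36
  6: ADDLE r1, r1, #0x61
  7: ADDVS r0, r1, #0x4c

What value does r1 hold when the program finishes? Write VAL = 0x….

VAL = 0x51

[0] flags=1001 → (cmp)
[1] flags=1001 PL?F → skip
[2] flags=1001 EQ?F → skip
[3] flags=1001 MI?T → r3=0x8c
[4] flags=1010 → (cmp)
[5] flags=1010 MI?T → r3=0x26
[6] flags=1010 LE?T → r1=0x51
[7] flags=1010 VS?F → skip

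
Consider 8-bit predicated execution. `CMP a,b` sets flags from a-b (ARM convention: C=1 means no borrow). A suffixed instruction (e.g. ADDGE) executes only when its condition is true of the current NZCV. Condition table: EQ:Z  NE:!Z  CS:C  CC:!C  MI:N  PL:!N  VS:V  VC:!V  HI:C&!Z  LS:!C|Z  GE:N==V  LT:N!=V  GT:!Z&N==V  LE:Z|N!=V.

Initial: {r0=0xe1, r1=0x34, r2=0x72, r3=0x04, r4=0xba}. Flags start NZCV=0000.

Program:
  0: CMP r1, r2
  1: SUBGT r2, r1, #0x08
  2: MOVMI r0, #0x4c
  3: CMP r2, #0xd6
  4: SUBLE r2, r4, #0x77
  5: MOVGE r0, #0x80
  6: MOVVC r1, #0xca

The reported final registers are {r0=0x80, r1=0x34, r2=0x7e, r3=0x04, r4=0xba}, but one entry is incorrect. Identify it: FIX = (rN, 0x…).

FIX = (r2, 0x72)

0: ✓ CMP  NZCV=1000
1: · SUBGT
2: ✓ MOVMI  r0←0x4c
3: ✓ CMP  NZCV=1001
4: · SUBLE
5: ✓ MOVGE  r0←0x80
6: · MOVVC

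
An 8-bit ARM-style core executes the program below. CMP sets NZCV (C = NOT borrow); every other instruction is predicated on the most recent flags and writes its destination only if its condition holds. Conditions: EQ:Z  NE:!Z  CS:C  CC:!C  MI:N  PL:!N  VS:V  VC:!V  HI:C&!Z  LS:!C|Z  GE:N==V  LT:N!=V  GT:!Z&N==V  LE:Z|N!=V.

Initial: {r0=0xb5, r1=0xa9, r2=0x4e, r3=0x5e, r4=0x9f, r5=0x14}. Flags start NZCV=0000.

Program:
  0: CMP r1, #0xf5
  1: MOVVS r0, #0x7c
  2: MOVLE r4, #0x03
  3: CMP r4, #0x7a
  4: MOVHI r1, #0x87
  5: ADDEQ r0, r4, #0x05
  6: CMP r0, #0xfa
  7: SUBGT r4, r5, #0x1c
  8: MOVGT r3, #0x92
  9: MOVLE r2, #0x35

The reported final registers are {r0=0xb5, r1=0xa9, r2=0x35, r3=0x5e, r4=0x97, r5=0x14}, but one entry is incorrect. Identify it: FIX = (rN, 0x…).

[0] flags=1000 → (cmp)
[1] flags=1000 VS?F → skip
[2] flags=1000 LE?T → r4=0x03
[3] flags=1000 → (cmp)
[4] flags=1000 HI?F → skip
[5] flags=1000 EQ?F → skip
[6] flags=1000 → (cmp)
[7] flags=1000 GT?F → skip
[8] flags=1000 GT?F → skip
[9] flags=1000 LE?T → r2=0x35

FIX = (r4, 0x03)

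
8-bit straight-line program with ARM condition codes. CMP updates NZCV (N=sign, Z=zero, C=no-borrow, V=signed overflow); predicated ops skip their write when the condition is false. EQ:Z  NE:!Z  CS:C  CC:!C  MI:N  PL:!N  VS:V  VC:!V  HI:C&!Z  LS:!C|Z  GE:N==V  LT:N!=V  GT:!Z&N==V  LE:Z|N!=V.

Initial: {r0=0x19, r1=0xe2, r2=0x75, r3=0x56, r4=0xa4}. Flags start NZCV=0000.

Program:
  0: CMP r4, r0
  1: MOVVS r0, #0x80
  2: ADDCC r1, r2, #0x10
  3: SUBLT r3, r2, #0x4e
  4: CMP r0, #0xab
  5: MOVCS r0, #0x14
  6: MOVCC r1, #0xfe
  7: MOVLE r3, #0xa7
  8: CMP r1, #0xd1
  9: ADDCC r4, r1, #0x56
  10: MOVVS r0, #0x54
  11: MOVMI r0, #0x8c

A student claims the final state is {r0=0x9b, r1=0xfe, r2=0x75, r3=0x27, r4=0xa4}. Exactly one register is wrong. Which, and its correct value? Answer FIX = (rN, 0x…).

[0] flags=1010 → (cmp)
[1] flags=1010 VS?F → skip
[2] flags=1010 CC?F → skip
[3] flags=1010 LT?T → r3=0x27
[4] flags=0000 → (cmp)
[5] flags=0000 CS?F → skip
[6] flags=0000 CC?T → r1=0xfe
[7] flags=0000 LE?F → skip
[8] flags=0010 → (cmp)
[9] flags=0010 CC?F → skip
[10] flags=0010 VS?F → skip
[11] flags=0010 MI?F → skip

FIX = (r0, 0x19)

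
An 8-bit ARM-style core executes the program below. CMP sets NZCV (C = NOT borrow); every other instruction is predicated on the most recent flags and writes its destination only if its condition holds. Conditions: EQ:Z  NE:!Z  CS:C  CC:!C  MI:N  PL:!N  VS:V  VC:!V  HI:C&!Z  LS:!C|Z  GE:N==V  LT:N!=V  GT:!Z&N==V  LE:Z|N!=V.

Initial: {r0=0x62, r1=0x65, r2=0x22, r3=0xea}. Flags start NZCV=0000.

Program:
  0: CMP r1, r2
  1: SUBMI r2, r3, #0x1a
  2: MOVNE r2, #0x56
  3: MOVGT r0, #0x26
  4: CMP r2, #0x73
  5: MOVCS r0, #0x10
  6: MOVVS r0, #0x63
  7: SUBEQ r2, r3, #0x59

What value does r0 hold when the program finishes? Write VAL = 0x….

VAL = 0x26

0: ✓ CMP  NZCV=0010
1: · SUBMI
2: ✓ MOVNE  r2←0x56
3: ✓ MOVGT  r0←0x26
4: ✓ CMP  NZCV=1000
5: · MOVCS
6: · MOVVS
7: · SUBEQ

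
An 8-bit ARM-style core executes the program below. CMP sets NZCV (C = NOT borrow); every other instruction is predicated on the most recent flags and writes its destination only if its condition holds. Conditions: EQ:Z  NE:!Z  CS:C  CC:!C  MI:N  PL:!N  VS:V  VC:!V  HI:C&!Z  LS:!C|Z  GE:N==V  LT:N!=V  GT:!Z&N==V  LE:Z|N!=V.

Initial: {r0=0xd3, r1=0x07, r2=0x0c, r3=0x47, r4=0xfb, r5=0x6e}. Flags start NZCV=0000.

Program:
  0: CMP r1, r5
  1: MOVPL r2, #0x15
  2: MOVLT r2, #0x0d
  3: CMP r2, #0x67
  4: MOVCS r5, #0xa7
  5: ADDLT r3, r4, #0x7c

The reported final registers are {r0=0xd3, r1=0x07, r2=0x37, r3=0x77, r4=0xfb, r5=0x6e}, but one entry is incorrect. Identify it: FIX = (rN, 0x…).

FIX = (r2, 0x0d)

0: ✓ CMP  NZCV=1000
1: · MOVPL
2: ✓ MOVLT  r2←0x0d
3: ✓ CMP  NZCV=1000
4: · MOVCS
5: ✓ ADDLT  r3←0x77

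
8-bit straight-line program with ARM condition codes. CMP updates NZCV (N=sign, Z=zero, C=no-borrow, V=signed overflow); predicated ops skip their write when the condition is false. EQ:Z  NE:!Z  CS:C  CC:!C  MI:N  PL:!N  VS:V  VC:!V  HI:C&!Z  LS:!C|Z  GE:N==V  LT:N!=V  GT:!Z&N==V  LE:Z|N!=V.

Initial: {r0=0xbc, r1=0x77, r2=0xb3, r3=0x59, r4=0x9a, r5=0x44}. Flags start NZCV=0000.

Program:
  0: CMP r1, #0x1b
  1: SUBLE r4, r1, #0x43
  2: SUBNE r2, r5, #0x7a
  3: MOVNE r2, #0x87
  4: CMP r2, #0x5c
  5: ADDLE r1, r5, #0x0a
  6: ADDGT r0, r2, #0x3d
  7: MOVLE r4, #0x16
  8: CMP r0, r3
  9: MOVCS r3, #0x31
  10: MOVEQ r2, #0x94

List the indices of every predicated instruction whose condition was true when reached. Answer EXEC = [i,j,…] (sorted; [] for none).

EXEC = [2,3,5,7,9]

[0] flags=0010 → (cmp)
[1] flags=0010 LE?F → skip
[2] flags=0010 NE?T → r2=0xca
[3] flags=0010 NE?T → r2=0x87
[4] flags=0011 → (cmp)
[5] flags=0011 LE?T → r1=0x4e
[6] flags=0011 GT?F → skip
[7] flags=0011 LE?T → r4=0x16
[8] flags=0011 → (cmp)
[9] flags=0011 CS?T → r3=0x31
[10] flags=0011 EQ?F → skip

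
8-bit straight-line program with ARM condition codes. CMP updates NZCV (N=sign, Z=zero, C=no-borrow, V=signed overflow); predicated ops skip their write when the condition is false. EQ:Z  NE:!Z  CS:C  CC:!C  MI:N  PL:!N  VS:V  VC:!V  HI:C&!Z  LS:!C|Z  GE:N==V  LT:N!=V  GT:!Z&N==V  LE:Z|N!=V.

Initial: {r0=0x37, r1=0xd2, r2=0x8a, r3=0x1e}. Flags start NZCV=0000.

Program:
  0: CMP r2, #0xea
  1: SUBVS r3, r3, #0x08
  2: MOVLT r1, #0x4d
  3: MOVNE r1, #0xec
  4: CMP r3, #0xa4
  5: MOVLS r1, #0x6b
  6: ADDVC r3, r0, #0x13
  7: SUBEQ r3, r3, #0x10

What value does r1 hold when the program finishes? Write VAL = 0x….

VAL = 0x6b

[0] flags=1000 → (cmp)
[1] flags=1000 VS?F → skip
[2] flags=1000 LT?T → r1=0x4d
[3] flags=1000 NE?T → r1=0xec
[4] flags=0000 → (cmp)
[5] flags=0000 LS?T → r1=0x6b
[6] flags=0000 VC?T → r3=0x4a
[7] flags=0000 EQ?F → skip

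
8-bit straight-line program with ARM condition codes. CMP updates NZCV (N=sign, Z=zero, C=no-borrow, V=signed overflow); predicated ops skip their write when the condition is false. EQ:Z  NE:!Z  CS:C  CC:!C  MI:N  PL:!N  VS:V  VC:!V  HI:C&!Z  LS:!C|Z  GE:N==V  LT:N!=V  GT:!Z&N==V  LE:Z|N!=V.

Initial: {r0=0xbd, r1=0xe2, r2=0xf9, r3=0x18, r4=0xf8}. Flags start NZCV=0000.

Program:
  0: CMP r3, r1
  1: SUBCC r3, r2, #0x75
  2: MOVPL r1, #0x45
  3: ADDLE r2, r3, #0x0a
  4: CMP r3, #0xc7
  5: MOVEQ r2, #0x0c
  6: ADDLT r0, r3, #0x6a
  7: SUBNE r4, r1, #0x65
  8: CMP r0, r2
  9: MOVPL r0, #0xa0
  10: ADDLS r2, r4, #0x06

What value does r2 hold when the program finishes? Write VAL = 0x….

[0] flags=0000 → (cmp)
[1] flags=0000 CC?T → r3=0x84
[2] flags=0000 PL?T → r1=0x45
[3] flags=0000 LE?F → skip
[4] flags=1000 → (cmp)
[5] flags=1000 EQ?F → skip
[6] flags=1000 LT?T → r0=0xee
[7] flags=1000 NE?T → r4=0xe0
[8] flags=1000 → (cmp)
[9] flags=1000 PL?F → skip
[10] flags=1000 LS?T → r2=0xe6

VAL = 0xe6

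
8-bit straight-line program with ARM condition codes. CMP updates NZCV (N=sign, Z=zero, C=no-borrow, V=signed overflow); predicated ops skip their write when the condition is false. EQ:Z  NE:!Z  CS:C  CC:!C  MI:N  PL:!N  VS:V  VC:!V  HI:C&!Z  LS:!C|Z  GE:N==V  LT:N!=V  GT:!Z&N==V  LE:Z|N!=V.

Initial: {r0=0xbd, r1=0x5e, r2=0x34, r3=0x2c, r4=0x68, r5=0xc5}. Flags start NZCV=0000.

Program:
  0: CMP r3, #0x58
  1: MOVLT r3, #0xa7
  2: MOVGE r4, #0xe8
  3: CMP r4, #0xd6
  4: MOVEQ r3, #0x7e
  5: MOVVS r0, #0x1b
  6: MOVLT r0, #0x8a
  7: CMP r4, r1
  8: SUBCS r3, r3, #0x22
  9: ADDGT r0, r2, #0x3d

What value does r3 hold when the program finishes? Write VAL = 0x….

VAL = 0x85

0: ✓ CMP  NZCV=1000
1: ✓ MOVLT  r3←0xa7
2: · MOVGE
3: ✓ CMP  NZCV=1001
4: · MOVEQ
5: ✓ MOVVS  r0←0x1b
6: · MOVLT
7: ✓ CMP  NZCV=0010
8: ✓ SUBCS  r3←0x85
9: ✓ ADDGT  r0←0x71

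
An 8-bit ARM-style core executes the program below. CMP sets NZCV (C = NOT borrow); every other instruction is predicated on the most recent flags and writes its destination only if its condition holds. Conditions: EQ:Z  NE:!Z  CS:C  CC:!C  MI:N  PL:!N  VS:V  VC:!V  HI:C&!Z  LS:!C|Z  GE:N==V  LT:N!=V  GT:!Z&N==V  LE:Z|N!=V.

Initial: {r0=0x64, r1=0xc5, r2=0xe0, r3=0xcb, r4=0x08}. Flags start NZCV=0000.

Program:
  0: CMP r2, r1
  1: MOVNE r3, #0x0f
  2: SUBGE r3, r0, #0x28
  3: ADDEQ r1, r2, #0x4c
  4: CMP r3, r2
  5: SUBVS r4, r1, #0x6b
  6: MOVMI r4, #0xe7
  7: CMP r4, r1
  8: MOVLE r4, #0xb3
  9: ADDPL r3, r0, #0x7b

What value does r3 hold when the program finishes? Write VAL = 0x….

VAL = 0xdf

[0] flags=0010 → (cmp)
[1] flags=0010 NE?T → r3=0x0f
[2] flags=0010 GE?T → r3=0x3c
[3] flags=0010 EQ?F → skip
[4] flags=0000 → (cmp)
[5] flags=0000 VS?F → skip
[6] flags=0000 MI?F → skip
[7] flags=0000 → (cmp)
[8] flags=0000 LE?F → skip
[9] flags=0000 PL?T → r3=0xdf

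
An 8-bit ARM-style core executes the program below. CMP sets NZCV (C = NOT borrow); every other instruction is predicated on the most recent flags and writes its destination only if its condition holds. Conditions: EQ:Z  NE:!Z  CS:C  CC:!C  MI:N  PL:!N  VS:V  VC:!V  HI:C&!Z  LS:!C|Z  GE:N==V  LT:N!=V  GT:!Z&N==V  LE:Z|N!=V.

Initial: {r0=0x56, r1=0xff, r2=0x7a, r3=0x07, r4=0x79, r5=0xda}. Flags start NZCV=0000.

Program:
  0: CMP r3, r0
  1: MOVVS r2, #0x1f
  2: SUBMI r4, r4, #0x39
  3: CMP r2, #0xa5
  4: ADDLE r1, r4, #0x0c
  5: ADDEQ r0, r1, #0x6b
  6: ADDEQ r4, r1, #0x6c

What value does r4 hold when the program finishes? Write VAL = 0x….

VAL = 0x40

[0] flags=1000 → (cmp)
[1] flags=1000 VS?F → skip
[2] flags=1000 MI?T → r4=0x40
[3] flags=1001 → (cmp)
[4] flags=1001 LE?F → skip
[5] flags=1001 EQ?F → skip
[6] flags=1001 EQ?F → skip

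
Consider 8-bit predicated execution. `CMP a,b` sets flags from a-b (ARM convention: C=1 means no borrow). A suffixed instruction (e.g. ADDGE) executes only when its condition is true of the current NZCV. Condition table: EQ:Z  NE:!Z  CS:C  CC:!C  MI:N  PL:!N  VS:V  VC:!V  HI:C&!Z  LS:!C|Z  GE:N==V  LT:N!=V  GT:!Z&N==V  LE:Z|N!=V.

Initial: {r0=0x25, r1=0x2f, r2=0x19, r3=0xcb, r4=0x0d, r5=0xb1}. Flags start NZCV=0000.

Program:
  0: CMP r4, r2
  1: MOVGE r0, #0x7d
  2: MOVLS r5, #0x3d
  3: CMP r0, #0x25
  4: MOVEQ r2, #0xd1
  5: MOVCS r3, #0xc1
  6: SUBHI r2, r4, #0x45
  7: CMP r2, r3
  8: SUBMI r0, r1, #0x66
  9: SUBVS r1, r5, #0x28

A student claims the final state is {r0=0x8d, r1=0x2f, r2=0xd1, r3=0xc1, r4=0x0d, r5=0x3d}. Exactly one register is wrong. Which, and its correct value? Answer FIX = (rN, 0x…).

[0] flags=1000 → (cmp)
[1] flags=1000 GE?F → skip
[2] flags=1000 LS?T → r5=0x3d
[3] flags=0110 → (cmp)
[4] flags=0110 EQ?T → r2=0xd1
[5] flags=0110 CS?T → r3=0xc1
[6] flags=0110 HI?F → skip
[7] flags=0010 → (cmp)
[8] flags=0010 MI?F → skip
[9] flags=0010 VS?F → skip

FIX = (r0, 0x25)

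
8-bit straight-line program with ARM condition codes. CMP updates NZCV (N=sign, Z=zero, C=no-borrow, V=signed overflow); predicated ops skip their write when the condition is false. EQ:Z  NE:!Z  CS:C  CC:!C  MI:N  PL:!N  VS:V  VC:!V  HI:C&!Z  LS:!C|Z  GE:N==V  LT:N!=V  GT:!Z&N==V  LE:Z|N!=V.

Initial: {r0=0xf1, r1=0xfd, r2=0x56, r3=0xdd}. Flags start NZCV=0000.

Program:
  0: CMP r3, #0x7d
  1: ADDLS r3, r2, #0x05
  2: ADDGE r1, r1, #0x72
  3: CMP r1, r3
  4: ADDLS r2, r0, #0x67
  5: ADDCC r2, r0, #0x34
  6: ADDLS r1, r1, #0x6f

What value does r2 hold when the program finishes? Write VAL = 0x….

[0] flags=0011 → (cmp)
[1] flags=0011 LS?F → skip
[2] flags=0011 GE?F → skip
[3] flags=0010 → (cmp)
[4] flags=0010 LS?F → skip
[5] flags=0010 CC?F → skip
[6] flags=0010 LS?F → skip

VAL = 0x56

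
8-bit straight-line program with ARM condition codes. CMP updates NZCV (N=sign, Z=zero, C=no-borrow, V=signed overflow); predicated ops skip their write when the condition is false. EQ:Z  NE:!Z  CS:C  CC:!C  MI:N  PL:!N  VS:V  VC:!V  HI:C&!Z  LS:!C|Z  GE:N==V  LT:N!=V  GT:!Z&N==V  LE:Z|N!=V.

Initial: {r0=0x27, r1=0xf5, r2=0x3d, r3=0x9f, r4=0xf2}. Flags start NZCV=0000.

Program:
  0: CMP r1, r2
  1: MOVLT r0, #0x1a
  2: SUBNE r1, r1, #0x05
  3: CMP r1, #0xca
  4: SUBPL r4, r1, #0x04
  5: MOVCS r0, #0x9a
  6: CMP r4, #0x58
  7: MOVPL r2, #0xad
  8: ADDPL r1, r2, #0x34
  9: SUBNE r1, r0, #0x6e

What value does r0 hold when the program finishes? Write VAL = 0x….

[0] flags=1010 → (cmp)
[1] flags=1010 LT?T → r0=0x1a
[2] flags=1010 NE?T → r1=0xf0
[3] flags=0010 → (cmp)
[4] flags=0010 PL?T → r4=0xec
[5] flags=0010 CS?T → r0=0x9a
[6] flags=1010 → (cmp)
[7] flags=1010 PL?F → skip
[8] flags=1010 PL?F → skip
[9] flags=1010 NE?T → r1=0x2c

VAL = 0x9a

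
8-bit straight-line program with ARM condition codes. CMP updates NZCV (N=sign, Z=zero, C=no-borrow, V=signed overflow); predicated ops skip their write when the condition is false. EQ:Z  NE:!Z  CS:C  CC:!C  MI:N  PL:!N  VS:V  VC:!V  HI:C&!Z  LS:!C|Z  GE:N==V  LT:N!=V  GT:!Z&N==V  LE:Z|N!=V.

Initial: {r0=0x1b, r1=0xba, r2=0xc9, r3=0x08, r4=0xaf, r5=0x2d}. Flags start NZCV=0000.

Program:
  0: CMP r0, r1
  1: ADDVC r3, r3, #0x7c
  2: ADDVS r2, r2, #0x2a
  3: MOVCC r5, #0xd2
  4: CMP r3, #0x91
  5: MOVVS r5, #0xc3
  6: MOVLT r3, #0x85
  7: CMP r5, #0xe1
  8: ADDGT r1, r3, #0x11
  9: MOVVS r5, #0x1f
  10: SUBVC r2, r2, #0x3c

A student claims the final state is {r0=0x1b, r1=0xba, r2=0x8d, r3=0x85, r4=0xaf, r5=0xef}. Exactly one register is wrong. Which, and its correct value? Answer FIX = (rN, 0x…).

[0] flags=0000 → (cmp)
[1] flags=0000 VC?T → r3=0x84
[2] flags=0000 VS?F → skip
[3] flags=0000 CC?T → r5=0xd2
[4] flags=1000 → (cmp)
[5] flags=1000 VS?F → skip
[6] flags=1000 LT?T → r3=0x85
[7] flags=1000 → (cmp)
[8] flags=1000 GT?F → skip
[9] flags=1000 VS?F → skip
[10] flags=1000 VC?T → r2=0x8d

FIX = (r5, 0xd2)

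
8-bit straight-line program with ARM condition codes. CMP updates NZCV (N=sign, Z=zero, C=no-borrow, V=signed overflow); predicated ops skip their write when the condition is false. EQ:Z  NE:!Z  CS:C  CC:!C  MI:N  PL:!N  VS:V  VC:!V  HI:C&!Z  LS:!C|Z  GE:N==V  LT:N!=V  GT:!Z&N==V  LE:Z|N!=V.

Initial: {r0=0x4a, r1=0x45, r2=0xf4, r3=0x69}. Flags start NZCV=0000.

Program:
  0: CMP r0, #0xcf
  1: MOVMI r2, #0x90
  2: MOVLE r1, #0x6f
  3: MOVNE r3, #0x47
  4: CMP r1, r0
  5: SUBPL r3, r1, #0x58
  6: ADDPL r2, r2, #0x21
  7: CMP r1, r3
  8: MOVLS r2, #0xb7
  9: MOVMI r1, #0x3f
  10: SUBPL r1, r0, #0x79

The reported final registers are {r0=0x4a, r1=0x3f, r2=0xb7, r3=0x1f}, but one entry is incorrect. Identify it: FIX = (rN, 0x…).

FIX = (r3, 0x47)

[0] flags=0000 → (cmp)
[1] flags=0000 MI?F → skip
[2] flags=0000 LE?F → skip
[3] flags=0000 NE?T → r3=0x47
[4] flags=1000 → (cmp)
[5] flags=1000 PL?F → skip
[6] flags=1000 PL?F → skip
[7] flags=1000 → (cmp)
[8] flags=1000 LS?T → r2=0xb7
[9] flags=1000 MI?T → r1=0x3f
[10] flags=1000 PL?F → skip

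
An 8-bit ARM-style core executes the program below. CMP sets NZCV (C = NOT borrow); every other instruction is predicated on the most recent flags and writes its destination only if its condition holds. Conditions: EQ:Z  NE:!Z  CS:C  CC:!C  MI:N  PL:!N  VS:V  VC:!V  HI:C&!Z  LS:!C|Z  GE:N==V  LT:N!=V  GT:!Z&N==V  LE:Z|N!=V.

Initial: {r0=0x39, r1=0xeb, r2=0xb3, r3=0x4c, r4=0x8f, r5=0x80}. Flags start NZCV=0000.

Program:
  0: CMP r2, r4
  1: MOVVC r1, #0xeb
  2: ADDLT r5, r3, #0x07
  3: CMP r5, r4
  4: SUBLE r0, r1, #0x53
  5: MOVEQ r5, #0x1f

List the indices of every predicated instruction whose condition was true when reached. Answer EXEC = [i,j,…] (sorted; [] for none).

EXEC = [1,4]

0: ✓ CMP  NZCV=0010
1: ✓ MOVVC  r1←0xeb
2: · ADDLT
3: ✓ CMP  NZCV=1000
4: ✓ SUBLE  r0←0x98
5: · MOVEQ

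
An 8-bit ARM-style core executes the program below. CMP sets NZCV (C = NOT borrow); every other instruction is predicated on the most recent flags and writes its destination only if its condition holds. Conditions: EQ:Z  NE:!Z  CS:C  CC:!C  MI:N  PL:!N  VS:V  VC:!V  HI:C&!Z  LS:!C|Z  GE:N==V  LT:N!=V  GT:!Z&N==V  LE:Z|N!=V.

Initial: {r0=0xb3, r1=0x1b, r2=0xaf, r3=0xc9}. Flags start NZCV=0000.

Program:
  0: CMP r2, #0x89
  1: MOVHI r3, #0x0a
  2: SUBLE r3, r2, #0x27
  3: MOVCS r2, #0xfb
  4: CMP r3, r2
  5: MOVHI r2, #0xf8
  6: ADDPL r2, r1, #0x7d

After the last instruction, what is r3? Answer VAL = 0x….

0: ✓ CMP  NZCV=0010
1: ✓ MOVHI  r3←0x0a
2: · SUBLE
3: ✓ MOVCS  r2←0xfb
4: ✓ CMP  NZCV=0000
5: · MOVHI
6: ✓ ADDPL  r2←0x98

VAL = 0x0a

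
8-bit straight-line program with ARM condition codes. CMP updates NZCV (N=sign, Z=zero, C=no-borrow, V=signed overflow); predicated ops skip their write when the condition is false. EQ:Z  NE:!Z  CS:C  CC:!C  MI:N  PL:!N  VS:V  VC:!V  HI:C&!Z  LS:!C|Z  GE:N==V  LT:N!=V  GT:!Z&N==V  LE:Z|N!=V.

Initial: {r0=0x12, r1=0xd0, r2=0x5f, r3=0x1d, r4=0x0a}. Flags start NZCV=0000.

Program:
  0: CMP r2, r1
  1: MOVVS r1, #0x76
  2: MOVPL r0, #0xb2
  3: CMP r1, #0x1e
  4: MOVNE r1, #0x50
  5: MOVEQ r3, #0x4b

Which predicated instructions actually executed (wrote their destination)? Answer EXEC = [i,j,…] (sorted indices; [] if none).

EXEC = [1,4]

[0] flags=1001 → (cmp)
[1] flags=1001 VS?T → r1=0x76
[2] flags=1001 PL?F → skip
[3] flags=0010 → (cmp)
[4] flags=0010 NE?T → r1=0x50
[5] flags=0010 EQ?F → skip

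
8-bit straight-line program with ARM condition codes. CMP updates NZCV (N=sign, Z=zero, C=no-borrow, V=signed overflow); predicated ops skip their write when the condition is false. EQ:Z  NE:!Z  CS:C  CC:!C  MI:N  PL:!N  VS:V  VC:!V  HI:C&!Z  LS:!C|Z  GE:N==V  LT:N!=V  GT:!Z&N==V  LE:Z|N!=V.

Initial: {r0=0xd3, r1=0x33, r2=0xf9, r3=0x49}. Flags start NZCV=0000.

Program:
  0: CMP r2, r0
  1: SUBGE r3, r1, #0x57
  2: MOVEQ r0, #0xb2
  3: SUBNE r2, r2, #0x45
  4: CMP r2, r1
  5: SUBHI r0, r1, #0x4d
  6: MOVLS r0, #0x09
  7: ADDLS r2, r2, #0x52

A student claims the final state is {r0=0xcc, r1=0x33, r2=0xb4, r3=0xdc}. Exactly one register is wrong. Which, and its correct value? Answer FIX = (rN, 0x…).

0: ✓ CMP  NZCV=0010
1: ✓ SUBGE  r3←0xdc
2: · MOVEQ
3: ✓ SUBNE  r2←0xb4
4: ✓ CMP  NZCV=1010
5: ✓ SUBHI  r0←0xe6
6: · MOVLS
7: · ADDLS

FIX = (r0, 0xe6)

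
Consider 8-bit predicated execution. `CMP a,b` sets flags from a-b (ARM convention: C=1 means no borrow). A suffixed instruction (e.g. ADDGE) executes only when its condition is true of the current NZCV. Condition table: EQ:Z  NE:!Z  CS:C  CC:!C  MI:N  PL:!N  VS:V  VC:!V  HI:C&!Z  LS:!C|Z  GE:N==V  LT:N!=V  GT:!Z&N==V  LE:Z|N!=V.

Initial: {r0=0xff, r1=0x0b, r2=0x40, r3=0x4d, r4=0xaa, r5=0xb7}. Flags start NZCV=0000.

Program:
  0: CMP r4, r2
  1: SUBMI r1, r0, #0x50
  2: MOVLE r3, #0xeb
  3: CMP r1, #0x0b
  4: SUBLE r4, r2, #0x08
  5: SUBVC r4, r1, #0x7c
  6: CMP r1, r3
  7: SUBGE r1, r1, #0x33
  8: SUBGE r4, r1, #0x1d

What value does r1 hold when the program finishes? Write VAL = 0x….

VAL = 0xd8

0: ✓ CMP  NZCV=0011
1: · SUBMI
2: ✓ MOVLE  r3←0xeb
3: ✓ CMP  NZCV=0110
4: ✓ SUBLE  r4←0x38
5: ✓ SUBVC  r4←0x8f
6: ✓ CMP  NZCV=0000
7: ✓ SUBGE  r1←0xd8
8: ✓ SUBGE  r4←0xbb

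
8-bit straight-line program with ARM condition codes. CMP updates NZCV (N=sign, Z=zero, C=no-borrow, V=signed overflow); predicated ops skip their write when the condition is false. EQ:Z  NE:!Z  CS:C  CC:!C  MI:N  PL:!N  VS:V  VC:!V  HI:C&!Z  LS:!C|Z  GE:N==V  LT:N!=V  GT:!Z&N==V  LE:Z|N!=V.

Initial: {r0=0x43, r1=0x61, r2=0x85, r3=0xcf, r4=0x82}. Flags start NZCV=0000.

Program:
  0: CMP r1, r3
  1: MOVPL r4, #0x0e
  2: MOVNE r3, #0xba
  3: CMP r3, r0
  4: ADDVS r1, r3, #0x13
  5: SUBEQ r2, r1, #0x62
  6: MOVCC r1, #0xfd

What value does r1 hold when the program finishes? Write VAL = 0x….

VAL = 0xcd

0: ✓ CMP  NZCV=1001
1: · MOVPL
2: ✓ MOVNE  r3←0xba
3: ✓ CMP  NZCV=0011
4: ✓ ADDVS  r1←0xcd
5: · SUBEQ
6: · MOVCC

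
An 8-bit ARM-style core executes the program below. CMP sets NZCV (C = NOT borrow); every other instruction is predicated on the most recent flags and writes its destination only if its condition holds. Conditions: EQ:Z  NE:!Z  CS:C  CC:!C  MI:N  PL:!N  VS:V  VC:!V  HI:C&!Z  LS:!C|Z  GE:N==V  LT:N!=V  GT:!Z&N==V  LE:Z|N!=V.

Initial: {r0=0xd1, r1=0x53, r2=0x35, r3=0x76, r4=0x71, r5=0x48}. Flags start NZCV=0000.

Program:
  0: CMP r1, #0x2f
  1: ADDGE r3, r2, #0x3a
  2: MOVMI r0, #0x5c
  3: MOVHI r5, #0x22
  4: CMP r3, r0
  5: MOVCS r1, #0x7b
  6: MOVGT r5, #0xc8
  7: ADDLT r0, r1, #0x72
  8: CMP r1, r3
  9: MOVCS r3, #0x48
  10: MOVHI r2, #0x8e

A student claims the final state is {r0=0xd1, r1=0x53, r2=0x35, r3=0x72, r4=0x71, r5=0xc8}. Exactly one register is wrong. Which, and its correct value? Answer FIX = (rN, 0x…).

FIX = (r3, 0x6f)

0: ✓ CMP  NZCV=0010
1: ✓ ADDGE  r3←0x6f
2: · MOVMI
3: ✓ MOVHI  r5←0x22
4: ✓ CMP  NZCV=1001
5: · MOVCS
6: ✓ MOVGT  r5←0xc8
7: · ADDLT
8: ✓ CMP  NZCV=1000
9: · MOVCS
10: · MOVHI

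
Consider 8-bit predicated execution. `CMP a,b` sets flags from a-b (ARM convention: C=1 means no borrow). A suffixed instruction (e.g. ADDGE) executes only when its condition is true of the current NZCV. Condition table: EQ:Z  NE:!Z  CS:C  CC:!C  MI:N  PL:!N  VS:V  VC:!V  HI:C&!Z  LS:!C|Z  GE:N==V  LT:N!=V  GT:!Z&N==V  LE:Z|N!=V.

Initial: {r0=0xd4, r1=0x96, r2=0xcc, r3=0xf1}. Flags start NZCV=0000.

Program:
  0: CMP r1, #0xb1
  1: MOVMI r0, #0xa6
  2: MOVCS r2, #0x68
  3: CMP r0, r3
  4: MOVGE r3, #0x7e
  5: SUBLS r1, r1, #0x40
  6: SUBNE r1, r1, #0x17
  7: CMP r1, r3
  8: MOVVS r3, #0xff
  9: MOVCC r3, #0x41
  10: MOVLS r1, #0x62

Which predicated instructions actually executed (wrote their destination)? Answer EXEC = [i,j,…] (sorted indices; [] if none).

EXEC = [1,5,6,9,10]

0: ✓ CMP  NZCV=1000
1: ✓ MOVMI  r0←0xa6
2: · MOVCS
3: ✓ CMP  NZCV=1000
4: · MOVGE
5: ✓ SUBLS  r1←0x56
6: ✓ SUBNE  r1←0x3f
7: ✓ CMP  NZCV=0000
8: · MOVVS
9: ✓ MOVCC  r3←0x41
10: ✓ MOVLS  r1←0x62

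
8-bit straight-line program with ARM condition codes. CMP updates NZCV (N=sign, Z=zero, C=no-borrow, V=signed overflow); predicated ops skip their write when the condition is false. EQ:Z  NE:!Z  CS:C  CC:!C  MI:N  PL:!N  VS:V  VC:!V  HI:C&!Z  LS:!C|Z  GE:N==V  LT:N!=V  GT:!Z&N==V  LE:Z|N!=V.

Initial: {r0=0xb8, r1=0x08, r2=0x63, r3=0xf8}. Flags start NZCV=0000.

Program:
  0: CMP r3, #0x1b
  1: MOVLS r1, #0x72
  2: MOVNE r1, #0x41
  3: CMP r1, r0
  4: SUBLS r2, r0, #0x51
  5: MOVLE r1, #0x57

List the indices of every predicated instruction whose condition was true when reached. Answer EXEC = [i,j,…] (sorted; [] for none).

EXEC = [2,4]

[0] flags=1010 → (cmp)
[1] flags=1010 LS?F → skip
[2] flags=1010 NE?T → r1=0x41
[3] flags=1001 → (cmp)
[4] flags=1001 LS?T → r2=0x67
[5] flags=1001 LE?F → skip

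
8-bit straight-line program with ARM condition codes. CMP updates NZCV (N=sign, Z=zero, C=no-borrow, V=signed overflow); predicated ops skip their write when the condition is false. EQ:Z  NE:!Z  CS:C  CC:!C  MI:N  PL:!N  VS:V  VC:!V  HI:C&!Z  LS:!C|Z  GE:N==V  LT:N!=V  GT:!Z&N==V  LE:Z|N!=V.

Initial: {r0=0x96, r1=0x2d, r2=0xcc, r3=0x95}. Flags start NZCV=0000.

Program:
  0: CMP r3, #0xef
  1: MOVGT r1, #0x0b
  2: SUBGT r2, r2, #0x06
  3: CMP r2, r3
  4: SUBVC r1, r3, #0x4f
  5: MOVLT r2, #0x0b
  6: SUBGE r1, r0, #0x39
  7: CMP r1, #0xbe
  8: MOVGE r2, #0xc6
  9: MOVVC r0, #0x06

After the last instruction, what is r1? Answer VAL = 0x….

VAL = 0x5d

[0] flags=1000 → (cmp)
[1] flags=1000 GT?F → skip
[2] flags=1000 GT?F → skip
[3] flags=0010 → (cmp)
[4] flags=0010 VC?T → r1=0x46
[5] flags=0010 LT?F → skip
[6] flags=0010 GE?T → r1=0x5d
[7] flags=1001 → (cmp)
[8] flags=1001 GE?T → r2=0xc6
[9] flags=1001 VC?F → skip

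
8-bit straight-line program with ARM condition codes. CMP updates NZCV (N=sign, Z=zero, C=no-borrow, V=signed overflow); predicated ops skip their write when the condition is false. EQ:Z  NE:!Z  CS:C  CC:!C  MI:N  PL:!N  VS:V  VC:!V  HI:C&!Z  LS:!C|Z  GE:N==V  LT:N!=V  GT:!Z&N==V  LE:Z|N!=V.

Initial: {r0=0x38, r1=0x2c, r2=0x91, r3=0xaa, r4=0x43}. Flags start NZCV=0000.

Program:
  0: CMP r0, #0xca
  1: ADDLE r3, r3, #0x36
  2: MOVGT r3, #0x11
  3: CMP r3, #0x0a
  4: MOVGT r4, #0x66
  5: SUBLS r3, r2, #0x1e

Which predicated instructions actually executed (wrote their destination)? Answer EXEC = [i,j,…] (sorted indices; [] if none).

EXEC = [2,4]

0: ✓ CMP  NZCV=0000
1: · ADDLE
2: ✓ MOVGT  r3←0x11
3: ✓ CMP  NZCV=0010
4: ✓ MOVGT  r4←0x66
5: · SUBLS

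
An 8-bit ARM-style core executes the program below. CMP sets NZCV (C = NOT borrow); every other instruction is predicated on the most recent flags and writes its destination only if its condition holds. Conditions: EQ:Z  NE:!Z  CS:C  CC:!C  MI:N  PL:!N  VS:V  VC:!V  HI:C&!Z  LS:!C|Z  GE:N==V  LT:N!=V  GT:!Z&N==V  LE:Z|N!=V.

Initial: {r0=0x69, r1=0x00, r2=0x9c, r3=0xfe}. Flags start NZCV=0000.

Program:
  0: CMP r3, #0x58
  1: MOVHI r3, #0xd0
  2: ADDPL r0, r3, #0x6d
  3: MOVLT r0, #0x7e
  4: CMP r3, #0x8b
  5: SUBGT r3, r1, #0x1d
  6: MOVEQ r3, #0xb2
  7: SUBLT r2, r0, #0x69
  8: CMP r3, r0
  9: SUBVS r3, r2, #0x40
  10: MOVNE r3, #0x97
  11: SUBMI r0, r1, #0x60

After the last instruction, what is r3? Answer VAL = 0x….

VAL = 0x97

0: ✓ CMP  NZCV=1010
1: ✓ MOVHI  r3←0xd0
2: · ADDPL
3: ✓ MOVLT  r0←0x7e
4: ✓ CMP  NZCV=0010
5: ✓ SUBGT  r3←0xe3
6: · MOVEQ
7: · SUBLT
8: ✓ CMP  NZCV=0011
9: ✓ SUBVS  r3←0x5c
10: ✓ MOVNE  r3←0x97
11: · SUBMI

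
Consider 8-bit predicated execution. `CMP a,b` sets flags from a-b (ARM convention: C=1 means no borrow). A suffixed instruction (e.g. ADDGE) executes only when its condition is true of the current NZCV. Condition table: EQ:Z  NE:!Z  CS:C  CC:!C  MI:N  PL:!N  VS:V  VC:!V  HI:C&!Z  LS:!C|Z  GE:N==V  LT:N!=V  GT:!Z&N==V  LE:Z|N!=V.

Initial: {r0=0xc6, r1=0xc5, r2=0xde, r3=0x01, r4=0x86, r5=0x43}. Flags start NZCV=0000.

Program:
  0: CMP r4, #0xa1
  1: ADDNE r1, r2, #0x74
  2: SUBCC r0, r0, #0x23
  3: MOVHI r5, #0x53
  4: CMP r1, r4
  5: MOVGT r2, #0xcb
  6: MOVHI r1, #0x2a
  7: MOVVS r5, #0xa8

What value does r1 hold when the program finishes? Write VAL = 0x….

VAL = 0x52

[0] flags=1000 → (cmp)
[1] flags=1000 NE?T → r1=0x52
[2] flags=1000 CC?T → r0=0xa3
[3] flags=1000 HI?F → skip
[4] flags=1001 → (cmp)
[5] flags=1001 GT?T → r2=0xcb
[6] flags=1001 HI?F → skip
[7] flags=1001 VS?T → r5=0xa8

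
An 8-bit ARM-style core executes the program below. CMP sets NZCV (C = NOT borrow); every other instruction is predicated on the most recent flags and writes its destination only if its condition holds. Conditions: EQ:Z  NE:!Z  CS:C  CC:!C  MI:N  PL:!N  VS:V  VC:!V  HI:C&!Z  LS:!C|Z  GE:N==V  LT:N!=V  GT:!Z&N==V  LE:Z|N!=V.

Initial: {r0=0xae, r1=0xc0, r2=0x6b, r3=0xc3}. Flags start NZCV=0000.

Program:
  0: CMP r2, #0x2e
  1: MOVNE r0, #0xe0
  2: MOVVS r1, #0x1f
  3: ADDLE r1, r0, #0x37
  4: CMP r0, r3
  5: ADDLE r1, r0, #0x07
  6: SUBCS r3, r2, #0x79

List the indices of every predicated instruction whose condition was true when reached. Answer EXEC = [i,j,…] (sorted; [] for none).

[0] flags=0010 → (cmp)
[1] flags=0010 NE?T → r0=0xe0
[2] flags=0010 VS?F → skip
[3] flags=0010 LE?F → skip
[4] flags=0010 → (cmp)
[5] flags=0010 LE?F → skip
[6] flags=0010 CS?T → r3=0xf2

EXEC = [1,6]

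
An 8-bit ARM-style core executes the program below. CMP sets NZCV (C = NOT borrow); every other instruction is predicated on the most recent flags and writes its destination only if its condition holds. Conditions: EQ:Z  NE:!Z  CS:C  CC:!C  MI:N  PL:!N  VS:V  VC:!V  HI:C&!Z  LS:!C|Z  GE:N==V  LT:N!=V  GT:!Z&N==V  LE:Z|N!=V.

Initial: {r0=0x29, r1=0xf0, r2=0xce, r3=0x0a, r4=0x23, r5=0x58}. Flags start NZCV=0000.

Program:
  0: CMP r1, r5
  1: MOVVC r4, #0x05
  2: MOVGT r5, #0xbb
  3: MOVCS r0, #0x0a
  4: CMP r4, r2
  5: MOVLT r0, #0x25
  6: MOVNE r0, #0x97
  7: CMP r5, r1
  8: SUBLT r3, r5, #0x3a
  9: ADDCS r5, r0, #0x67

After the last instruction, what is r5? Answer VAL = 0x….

VAL = 0x58

0: ✓ CMP  NZCV=1010
1: ✓ MOVVC  r4←0x05
2: · MOVGT
3: ✓ MOVCS  r0←0x0a
4: ✓ CMP  NZCV=0000
5: · MOVLT
6: ✓ MOVNE  r0←0x97
7: ✓ CMP  NZCV=0000
8: · SUBLT
9: · ADDCS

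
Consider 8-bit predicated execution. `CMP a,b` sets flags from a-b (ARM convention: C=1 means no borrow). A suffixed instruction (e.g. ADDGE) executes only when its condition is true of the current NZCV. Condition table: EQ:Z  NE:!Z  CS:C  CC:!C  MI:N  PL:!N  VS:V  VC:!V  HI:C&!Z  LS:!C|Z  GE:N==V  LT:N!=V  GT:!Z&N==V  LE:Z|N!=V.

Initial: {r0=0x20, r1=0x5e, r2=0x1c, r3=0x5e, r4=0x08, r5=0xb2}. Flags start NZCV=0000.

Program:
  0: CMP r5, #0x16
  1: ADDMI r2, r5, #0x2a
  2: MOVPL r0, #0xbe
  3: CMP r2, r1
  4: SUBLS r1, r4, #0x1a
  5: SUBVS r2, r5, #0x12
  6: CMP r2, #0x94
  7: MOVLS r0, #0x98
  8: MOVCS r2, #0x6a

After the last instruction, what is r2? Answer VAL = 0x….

VAL = 0x6a

0: ✓ CMP  NZCV=1010
1: ✓ ADDMI  r2←0xdc
2: · MOVPL
3: ✓ CMP  NZCV=0011
4: · SUBLS
5: ✓ SUBVS  r2←0xa0
6: ✓ CMP  NZCV=0010
7: · MOVLS
8: ✓ MOVCS  r2←0x6a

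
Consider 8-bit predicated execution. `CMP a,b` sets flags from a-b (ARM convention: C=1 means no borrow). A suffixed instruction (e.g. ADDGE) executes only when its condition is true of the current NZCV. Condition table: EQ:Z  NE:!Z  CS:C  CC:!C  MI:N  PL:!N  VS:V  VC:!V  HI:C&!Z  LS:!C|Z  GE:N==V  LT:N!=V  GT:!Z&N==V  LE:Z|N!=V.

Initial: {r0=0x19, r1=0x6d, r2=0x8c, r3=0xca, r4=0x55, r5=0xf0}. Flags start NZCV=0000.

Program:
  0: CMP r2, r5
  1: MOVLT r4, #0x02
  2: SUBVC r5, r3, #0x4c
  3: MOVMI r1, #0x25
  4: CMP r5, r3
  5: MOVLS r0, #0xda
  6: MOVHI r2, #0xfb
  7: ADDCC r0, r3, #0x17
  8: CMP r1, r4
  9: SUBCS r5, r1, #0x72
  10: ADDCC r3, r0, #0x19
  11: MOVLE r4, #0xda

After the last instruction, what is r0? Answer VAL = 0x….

VAL = 0xe1

0: ✓ CMP  NZCV=1000
1: ✓ MOVLT  r4←0x02
2: ✓ SUBVC  r5←0x7e
3: ✓ MOVMI  r1←0x25
4: ✓ CMP  NZCV=1001
5: ✓ MOVLS  r0←0xda
6: · MOVHI
7: ✓ ADDCC  r0←0xe1
8: ✓ CMP  NZCV=0010
9: ✓ SUBCS  r5←0xb3
10: · ADDCC
11: · MOVLE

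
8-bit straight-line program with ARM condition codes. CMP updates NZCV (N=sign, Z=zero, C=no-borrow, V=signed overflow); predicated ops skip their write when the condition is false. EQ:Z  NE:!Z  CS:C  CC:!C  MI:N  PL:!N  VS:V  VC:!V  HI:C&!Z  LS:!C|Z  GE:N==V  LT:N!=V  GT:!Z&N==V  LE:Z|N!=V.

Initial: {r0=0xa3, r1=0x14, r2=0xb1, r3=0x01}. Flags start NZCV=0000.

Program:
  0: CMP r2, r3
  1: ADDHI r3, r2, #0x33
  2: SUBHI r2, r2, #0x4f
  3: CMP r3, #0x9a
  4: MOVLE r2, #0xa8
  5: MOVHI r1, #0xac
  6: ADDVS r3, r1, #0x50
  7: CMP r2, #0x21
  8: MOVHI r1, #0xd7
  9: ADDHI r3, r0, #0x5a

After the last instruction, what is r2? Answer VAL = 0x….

0: ✓ CMP  NZCV=1010
1: ✓ ADDHI  r3←0xe4
2: ✓ SUBHI  r2←0x62
3: ✓ CMP  NZCV=0010
4: · MOVLE
5: ✓ MOVHI  r1←0xac
6: · ADDVS
7: ✓ CMP  NZCV=0010
8: ✓ MOVHI  r1←0xd7
9: ✓ ADDHI  r3←0xfd

VAL = 0x62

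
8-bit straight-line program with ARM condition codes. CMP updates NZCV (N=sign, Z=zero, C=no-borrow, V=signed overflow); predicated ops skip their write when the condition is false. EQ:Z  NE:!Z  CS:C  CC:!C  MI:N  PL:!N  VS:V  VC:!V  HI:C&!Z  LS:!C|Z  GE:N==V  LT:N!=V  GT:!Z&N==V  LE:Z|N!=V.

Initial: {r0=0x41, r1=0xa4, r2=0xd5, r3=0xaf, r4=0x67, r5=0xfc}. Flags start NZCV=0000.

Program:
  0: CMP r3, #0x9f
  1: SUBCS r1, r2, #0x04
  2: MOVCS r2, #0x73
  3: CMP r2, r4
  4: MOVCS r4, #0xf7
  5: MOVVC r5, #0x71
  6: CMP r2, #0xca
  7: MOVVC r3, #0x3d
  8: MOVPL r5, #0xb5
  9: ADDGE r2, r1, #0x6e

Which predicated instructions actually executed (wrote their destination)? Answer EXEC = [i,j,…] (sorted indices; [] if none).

EXEC = [1,2,4,5,9]

[0] flags=0010 → (cmp)
[1] flags=0010 CS?T → r1=0xd1
[2] flags=0010 CS?T → r2=0x73
[3] flags=0010 → (cmp)
[4] flags=0010 CS?T → r4=0xf7
[5] flags=0010 VC?T → r5=0x71
[6] flags=1001 → (cmp)
[7] flags=1001 VC?F → skip
[8] flags=1001 PL?F → skip
[9] flags=1001 GE?T → r2=0x3f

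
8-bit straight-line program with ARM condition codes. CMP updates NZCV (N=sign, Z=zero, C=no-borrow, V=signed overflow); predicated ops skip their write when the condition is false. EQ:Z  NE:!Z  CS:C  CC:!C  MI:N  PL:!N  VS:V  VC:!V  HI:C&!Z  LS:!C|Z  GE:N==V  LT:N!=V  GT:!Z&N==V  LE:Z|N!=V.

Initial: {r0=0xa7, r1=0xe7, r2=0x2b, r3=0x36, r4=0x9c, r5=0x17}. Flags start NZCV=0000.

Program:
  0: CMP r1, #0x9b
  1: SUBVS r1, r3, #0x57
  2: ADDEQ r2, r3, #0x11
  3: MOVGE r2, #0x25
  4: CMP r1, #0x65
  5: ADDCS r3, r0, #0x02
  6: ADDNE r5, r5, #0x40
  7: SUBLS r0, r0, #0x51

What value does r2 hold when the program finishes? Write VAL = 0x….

[0] flags=0010 → (cmp)
[1] flags=0010 VS?F → skip
[2] flags=0010 EQ?F → skip
[3] flags=0010 GE?T → r2=0x25
[4] flags=1010 → (cmp)
[5] flags=1010 CS?T → r3=0xa9
[6] flags=1010 NE?T → r5=0x57
[7] flags=1010 LS?F → skip

VAL = 0x25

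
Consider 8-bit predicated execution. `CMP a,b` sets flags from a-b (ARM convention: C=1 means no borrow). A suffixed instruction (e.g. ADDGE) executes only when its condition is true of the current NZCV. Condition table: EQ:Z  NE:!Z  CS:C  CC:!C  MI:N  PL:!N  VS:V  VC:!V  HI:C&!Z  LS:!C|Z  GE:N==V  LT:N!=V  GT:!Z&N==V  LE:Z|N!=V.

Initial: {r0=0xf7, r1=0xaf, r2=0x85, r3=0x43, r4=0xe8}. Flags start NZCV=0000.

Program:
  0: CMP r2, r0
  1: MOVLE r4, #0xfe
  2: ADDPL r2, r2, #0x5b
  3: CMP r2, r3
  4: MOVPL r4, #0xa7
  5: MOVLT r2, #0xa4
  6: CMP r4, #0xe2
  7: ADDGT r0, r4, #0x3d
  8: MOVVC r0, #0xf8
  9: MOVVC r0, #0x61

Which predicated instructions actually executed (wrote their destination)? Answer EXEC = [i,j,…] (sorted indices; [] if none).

[0] flags=1000 → (cmp)
[1] flags=1000 LE?T → r4=0xfe
[2] flags=1000 PL?F → skip
[3] flags=0011 → (cmp)
[4] flags=0011 PL?T → r4=0xa7
[5] flags=0011 LT?T → r2=0xa4
[6] flags=1000 → (cmp)
[7] flags=1000 GT?F → skip
[8] flags=1000 VC?T → r0=0xf8
[9] flags=1000 VC?T → r0=0x61

EXEC = [1,4,5,8,9]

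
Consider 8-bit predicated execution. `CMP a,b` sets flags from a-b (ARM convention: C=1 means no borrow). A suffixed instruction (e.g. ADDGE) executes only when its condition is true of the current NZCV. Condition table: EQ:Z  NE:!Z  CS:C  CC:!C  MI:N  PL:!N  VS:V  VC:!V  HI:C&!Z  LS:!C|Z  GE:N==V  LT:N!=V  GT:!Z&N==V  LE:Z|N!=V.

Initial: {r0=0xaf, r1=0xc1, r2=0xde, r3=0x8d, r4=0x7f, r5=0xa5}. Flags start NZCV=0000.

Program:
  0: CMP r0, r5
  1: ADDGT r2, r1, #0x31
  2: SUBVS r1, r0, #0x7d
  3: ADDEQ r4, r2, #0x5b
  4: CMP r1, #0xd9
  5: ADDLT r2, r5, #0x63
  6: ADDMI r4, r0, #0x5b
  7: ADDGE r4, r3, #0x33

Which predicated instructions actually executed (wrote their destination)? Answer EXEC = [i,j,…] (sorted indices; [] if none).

0: ✓ CMP  NZCV=0010
1: ✓ ADDGT  r2←0xf2
2: · SUBVS
3: · ADDEQ
4: ✓ CMP  NZCV=1000
5: ✓ ADDLT  r2←0x08
6: ✓ ADDMI  r4←0x0a
7: · ADDGE

EXEC = [1,5,6]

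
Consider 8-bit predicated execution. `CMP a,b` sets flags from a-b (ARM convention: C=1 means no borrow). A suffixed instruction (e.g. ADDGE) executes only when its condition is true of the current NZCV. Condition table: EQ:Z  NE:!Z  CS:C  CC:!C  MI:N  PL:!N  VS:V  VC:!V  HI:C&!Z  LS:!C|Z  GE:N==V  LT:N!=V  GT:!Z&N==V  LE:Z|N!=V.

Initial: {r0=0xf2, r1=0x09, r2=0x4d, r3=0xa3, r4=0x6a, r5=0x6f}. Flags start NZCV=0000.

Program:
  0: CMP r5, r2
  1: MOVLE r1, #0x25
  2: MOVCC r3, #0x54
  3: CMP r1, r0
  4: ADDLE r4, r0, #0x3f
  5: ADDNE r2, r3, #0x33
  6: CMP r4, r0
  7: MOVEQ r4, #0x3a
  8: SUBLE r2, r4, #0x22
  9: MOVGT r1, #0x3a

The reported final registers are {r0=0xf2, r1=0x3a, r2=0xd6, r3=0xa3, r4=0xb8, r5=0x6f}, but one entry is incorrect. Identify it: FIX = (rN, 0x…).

FIX = (r4, 0x6a)

[0] flags=0010 → (cmp)
[1] flags=0010 LE?F → skip
[2] flags=0010 CC?F → skip
[3] flags=0000 → (cmp)
[4] flags=0000 LE?F → skip
[5] flags=0000 NE?T → r2=0xd6
[6] flags=0000 → (cmp)
[7] flags=0000 EQ?F → skip
[8] flags=0000 LE?F → skip
[9] flags=0000 GT?T → r1=0x3a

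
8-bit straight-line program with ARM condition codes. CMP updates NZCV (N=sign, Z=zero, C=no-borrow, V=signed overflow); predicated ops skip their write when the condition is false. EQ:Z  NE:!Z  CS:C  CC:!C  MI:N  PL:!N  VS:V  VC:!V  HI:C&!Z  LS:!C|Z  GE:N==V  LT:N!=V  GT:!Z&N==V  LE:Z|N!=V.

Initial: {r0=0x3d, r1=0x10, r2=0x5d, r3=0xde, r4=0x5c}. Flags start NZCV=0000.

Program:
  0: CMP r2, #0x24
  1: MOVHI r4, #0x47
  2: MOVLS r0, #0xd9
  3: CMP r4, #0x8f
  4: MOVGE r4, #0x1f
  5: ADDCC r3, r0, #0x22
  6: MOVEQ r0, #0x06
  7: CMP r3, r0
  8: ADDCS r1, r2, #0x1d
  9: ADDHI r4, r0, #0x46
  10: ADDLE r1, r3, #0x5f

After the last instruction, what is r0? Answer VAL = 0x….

VAL = 0x3d

[0] flags=0010 → (cmp)
[1] flags=0010 HI?T → r4=0x47
[2] flags=0010 LS?F → skip
[3] flags=1001 → (cmp)
[4] flags=1001 GE?T → r4=0x1f
[5] flags=1001 CC?T → r3=0x5f
[6] flags=1001 EQ?F → skip
[7] flags=0010 → (cmp)
[8] flags=0010 CS?T → r1=0x7a
[9] flags=0010 HI?T → r4=0x83
[10] flags=0010 LE?F → skip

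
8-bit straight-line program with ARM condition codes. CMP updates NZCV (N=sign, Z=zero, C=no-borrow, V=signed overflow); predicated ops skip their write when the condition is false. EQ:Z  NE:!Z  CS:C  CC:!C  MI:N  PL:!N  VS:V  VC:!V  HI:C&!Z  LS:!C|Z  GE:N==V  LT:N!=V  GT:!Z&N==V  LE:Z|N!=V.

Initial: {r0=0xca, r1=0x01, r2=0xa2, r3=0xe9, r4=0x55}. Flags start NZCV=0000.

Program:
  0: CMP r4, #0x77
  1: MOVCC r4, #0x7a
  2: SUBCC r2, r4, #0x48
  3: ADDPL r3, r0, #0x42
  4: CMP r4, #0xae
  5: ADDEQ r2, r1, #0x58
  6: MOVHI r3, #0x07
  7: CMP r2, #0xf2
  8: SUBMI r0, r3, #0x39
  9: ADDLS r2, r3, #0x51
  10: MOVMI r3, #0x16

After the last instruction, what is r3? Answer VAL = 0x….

[0] flags=1000 → (cmp)
[1] flags=1000 CC?T → r4=0x7a
[2] flags=1000 CC?T → r2=0x32
[3] flags=1000 PL?F → skip
[4] flags=1001 → (cmp)
[5] flags=1001 EQ?F → skip
[6] flags=1001 HI?F → skip
[7] flags=0000 → (cmp)
[8] flags=0000 MI?F → skip
[9] flags=0000 LS?T → r2=0x3a
[10] flags=0000 MI?F → skip

VAL = 0xe9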